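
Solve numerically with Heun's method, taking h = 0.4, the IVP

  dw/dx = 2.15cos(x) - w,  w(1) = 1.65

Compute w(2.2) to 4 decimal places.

0.2688

Heun: k1 = f(x_n, w_n); k2 = f(x_n + h, w_n + h·k1); w_{n+1} = w_n + (h/2)·(k1 + k2).
x=1.000000, w=1.650000:
  k1 = f(1.000000, 1.650000) = -0.488350
  k2 = f(1.400000, 1.454660) = -1.089231
  w ← 1.650000 + (0.4/2)·(-0.488350 + (-1.089231)) = 1.334484
x=1.400000, w=1.334484:
  k1 = f(1.400000, 1.334484) = -0.969055
  k2 = f(1.800000, 0.946862) = -1.435347
  w ← 1.334484 + (0.4/2)·(-0.969055 + (-1.435347)) = 0.853604
x=1.800000, w=0.853604:
  k1 = f(1.800000, 0.853604) = -1.342088
  k2 = f(2.200000, 0.316768) = -1.582046
  w ← 0.853604 + (0.4/2)·(-1.342088 + (-1.582046)) = 0.268777
w(2.2) ≈ 0.2688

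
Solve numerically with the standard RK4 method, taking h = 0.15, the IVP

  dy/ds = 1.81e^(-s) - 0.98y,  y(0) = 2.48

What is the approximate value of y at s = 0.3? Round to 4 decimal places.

RK4: k1 = f(s_n, y_n); k2 = f(s_n + h/2, y_n + (h/2)·k1); k3 = f(s_n + h/2, y_n + (h/2)·k2); k4 = f(s_n + h, y_n + h·k3); y_{n+1} = y_n + (h/6)·(k1 + 2k2 + 2k3 + k4).
s=0.000000, y=2.480000:
  k1 = f(0.000000, 2.480000) = -0.620400
  k2 = f(0.075000, 2.433470) = -0.705585
  k3 = f(0.075000, 2.427081) = -0.699324
  k4 = f(0.150000, 2.375101) = -0.769718
  y ← 2.480000 + (0.15/6)·(k1 + 2k2 + 2k3 + k4) = 2.375002
s=0.150000, y=2.375002:
  k1 = f(0.150000, 2.375002) = -0.769620
  k2 = f(0.225000, 2.317280) = -0.825620
  k3 = f(0.225000, 2.313080) = -0.821504
  k4 = f(0.300000, 2.251776) = -0.865859
  y ← 2.375002 + (0.15/6)·(k1 + 2k2 + 2k3 + k4) = 2.251758
y(0.3) ≈ 2.2518

2.2518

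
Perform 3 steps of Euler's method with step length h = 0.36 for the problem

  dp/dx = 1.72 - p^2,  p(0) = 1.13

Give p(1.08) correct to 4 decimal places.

Euler: p_{n+1} = p_n + h·f(x_n, p_n).
x=0.000000, p=1.130000: f=0.443100 → p ← 1.130000 + 0.36·0.443100 = 1.289516
x=0.360000, p=1.289516: f=0.057148 → p ← 1.289516 + 0.36·0.057148 = 1.310089
x=0.720000, p=1.310089: f=0.003666 → p ← 1.310089 + 0.36·0.003666 = 1.311409
p(1.08) ≈ 1.3114

1.3114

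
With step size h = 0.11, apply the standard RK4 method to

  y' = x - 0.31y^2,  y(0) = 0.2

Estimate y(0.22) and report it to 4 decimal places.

RK4: k1 = f(x_n, y_n); k2 = f(x_n + h/2, y_n + (h/2)·k1); k3 = f(x_n + h/2, y_n + (h/2)·k2); k4 = f(x_n + h, y_n + h·k3); y_{n+1} = y_n + (h/6)·(k1 + 2k2 + 2k3 + k4).
x=0.000000, y=0.200000:
  k1 = f(0.000000, 0.200000) = -0.012400
  k2 = f(0.055000, 0.199318) = 0.042684
  k3 = f(0.055000, 0.202348) = 0.042307
  k4 = f(0.110000, 0.204654) = 0.097016
  y ← 0.200000 + (0.11/6)·(k1 + 2k2 + 2k3 + k4) = 0.204668
x=0.110000, y=0.204668:
  k1 = f(0.110000, 0.204668) = 0.097014
  k2 = f(0.165000, 0.210003) = 0.151329
  k3 = f(0.165000, 0.212991) = 0.150937
  k4 = f(0.220000, 0.221271) = 0.204822
  y ← 0.204668 + (0.11/6)·(k1 + 2k2 + 2k3 + k4) = 0.221284
y(0.22) ≈ 0.2213

0.2213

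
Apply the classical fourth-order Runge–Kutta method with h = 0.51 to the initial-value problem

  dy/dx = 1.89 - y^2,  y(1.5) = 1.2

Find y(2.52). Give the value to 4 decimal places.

RK4: k1 = f(x_n, y_n); k2 = f(x_n + h/2, y_n + (h/2)·k1); k3 = f(x_n + h/2, y_n + (h/2)·k2); k4 = f(x_n + h, y_n + h·k3); y_{n+1} = y_n + (h/6)·(k1 + 2k2 + 2k3 + k4).
x=1.500000, y=1.200000:
  k1 = f(1.500000, 1.200000) = 0.450000
  k2 = f(1.755000, 1.314750) = 0.161432
  k3 = f(1.755000, 1.241165) = 0.349509
  k4 = f(2.010000, 1.378249) = -0.009572
  y ← 1.200000 + (0.51/6)·(k1 + 2k2 + 2k3 + k4) = 1.324296
x=2.010000, y=1.324296:
  k1 = f(2.010000, 1.324296) = 0.136239
  k2 = f(2.265000, 1.359037) = 0.043017
  k3 = f(2.265000, 1.335266) = 0.107065
  k4 = f(2.520000, 1.378900) = -0.011364
  y ← 1.324296 + (0.51/6)·(k1 + 2k2 + 2k3 + k4) = 1.360425
y(2.52) ≈ 1.3604

1.3604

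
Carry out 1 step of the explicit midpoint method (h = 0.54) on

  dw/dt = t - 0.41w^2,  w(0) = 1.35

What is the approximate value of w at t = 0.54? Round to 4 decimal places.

1.2039

Midpoint: k1 = f(t_n, w_n); k2 = f(t_n + h/2, w_n + (h/2)·k1); w_{n+1} = w_n + h·k2.
t=0.000000, w=1.350000:
  k1 = f(0.000000, 1.350000) = -0.747225
  k2 = f(0.270000, 1.148249) = -0.270575
  w ← 1.350000 + 0.54·(-0.270575) = 1.203889
w(0.54) ≈ 1.2039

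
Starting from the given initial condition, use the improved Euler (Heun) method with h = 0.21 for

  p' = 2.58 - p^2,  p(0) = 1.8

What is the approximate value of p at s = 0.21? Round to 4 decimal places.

Heun: k1 = f(s_n, p_n); k2 = f(s_n + h, p_n + h·k1); p_{n+1} = p_n + (h/2)·(k1 + k2).
s=0.000000, p=1.800000:
  k1 = f(0.000000, 1.800000) = -0.660000
  k2 = f(0.210000, 1.661400) = -0.180250
  p ← 1.800000 + (0.21/2)·(-0.660000 + (-0.180250)) = 1.711774
p(0.21) ≈ 1.7118

1.7118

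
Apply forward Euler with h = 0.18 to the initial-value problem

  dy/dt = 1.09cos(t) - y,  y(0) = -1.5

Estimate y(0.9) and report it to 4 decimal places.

Euler: y_{n+1} = y_n + h·f(t_n, y_n).
t=0.000000, y=-1.500000: f=2.590000 → y ← -1.500000 + 0.18·2.590000 = -1.033800
t=0.180000, y=-1.033800: f=2.106190 → y ← -1.033800 + 0.18·2.106190 = -0.654686
t=0.360000, y=-0.654686: f=1.674813 → y ← -0.654686 + 0.18·1.674813 = -0.353219
t=0.540000, y=-0.353219: f=1.288122 → y ← -0.353219 + 0.18·1.288122 = -0.121358
t=0.720000, y=-0.121358: f=0.940826 → y ← -0.121358 + 0.18·0.940826 = 0.047991
y(0.9) ≈ 0.0480

0.0480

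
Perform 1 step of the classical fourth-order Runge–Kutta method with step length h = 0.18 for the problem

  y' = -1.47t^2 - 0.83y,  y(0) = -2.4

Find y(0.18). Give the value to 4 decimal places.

RK4: k1 = f(t_n, y_n); k2 = f(t_n + h/2, y_n + (h/2)·k1); k3 = f(t_n + h/2, y_n + (h/2)·k2); k4 = f(t_n + h, y_n + h·k3); y_{n+1} = y_n + (h/6)·(k1 + 2k2 + 2k3 + k4).
t=0.000000, y=-2.400000:
  k1 = f(0.000000, -2.400000) = 1.992000
  k2 = f(0.090000, -2.220720) = 1.831291
  k3 = f(0.090000, -2.235184) = 1.843296
  k4 = f(0.180000, -2.068207) = 1.668984
  y ← -2.400000 + (0.18/6)·(k1 + 2k2 + 2k3 + k4) = -2.069695
y(0.18) ≈ -2.0697

-2.0697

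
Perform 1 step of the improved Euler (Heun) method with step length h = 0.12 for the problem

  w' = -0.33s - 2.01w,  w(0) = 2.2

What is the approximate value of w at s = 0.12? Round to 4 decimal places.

Heun: k1 = f(s_n, w_n); k2 = f(s_n + h, w_n + h·k1); w_{n+1} = w_n + (h/2)·(k1 + k2).
s=0.000000, w=2.200000:
  k1 = f(0.000000, 2.200000) = -4.422000
  k2 = f(0.120000, 1.669360) = -3.395014
  w ← 2.200000 + (0.12/2)·(-4.422000 + (-3.395014)) = 1.730979
w(0.12) ≈ 1.7310

1.7310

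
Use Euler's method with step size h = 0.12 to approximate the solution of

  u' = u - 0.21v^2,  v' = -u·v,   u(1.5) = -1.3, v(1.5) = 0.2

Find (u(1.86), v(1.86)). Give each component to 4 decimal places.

Euler on (u,v): u_{n+1} = u_n + h·u', v_{n+1} = v_n + h·v'.
1.500000: (-1.300000, 0.200000); f=(-1.308400, 0.260000) → (-1.457008, 0.231200)
1.620000: (-1.457008, 0.231200); f=(-1.468233, 0.336860) → (-1.633196, 0.271623)
1.740000: (-1.633196, 0.271623); f=(-1.648690, 0.443614) → (-1.831039, 0.324857)
(u(1.86), v(1.86)) ≈ (-1.8310, 0.3249)

-1.8310, 0.3249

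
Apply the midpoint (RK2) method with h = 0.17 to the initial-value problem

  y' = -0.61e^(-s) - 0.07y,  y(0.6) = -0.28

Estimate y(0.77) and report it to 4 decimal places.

-0.3286

Midpoint: k1 = f(s_n, y_n); k2 = f(s_n + h/2, y_n + (h/2)·k1); y_{n+1} = y_n + h·k2.
s=0.600000, y=-0.280000:
  k1 = f(0.600000, -0.280000) = -0.315175
  k2 = f(0.685000, -0.306790) = -0.286020
  y ← -0.280000 + 0.17·(-0.286020) = -0.328623
y(0.77) ≈ -0.3286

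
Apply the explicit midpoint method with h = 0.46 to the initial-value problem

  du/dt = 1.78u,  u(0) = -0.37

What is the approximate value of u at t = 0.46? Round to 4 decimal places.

Midpoint: k1 = f(t_n, u_n); k2 = f(t_n + h/2, u_n + (h/2)·k1); u_{n+1} = u_n + h·k2.
t=0.000000, u=-0.370000:
  k1 = f(0.000000, -0.370000) = -0.658600
  k2 = f(0.230000, -0.521478) = -0.928231
  u ← -0.370000 + 0.46·(-0.928231) = -0.796986
u(0.46) ≈ -0.7970

-0.7970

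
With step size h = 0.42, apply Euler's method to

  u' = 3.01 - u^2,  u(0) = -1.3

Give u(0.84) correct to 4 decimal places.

0.2851

Euler: u_{n+1} = u_n + h·f(x_n, u_n).
x=0.000000, u=-1.300000: f=1.320000 → u ← -1.300000 + 0.42·1.320000 = -0.745600
x=0.420000, u=-0.745600: f=2.454081 → u ← -0.745600 + 0.42·2.454081 = 0.285114
u(0.84) ≈ 0.2851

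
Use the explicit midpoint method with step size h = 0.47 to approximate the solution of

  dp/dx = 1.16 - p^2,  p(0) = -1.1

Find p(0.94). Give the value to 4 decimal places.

-1.2298

Midpoint: k1 = f(x_n, p_n); k2 = f(x_n + h/2, p_n + (h/2)·k1); p_{n+1} = p_n + h·k2.
x=0.000000, p=-1.100000:
  k1 = f(0.000000, -1.100000) = -0.050000
  k2 = f(0.235000, -1.111750) = -0.075988
  p ← -1.100000 + 0.47·(-0.075988) = -1.135714
x=0.470000, p=-1.135714:
  k1 = f(0.470000, -1.135714) = -0.129847
  k2 = f(0.705000, -1.166228) = -0.200089
  p ← -1.135714 + 0.47·(-0.200089) = -1.229756
p(0.94) ≈ -1.2298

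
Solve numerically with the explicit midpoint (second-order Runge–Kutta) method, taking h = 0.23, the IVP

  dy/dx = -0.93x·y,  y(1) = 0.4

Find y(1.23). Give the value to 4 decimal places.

0.3148

Midpoint: k1 = f(x_n, y_n); k2 = f(x_n + h/2, y_n + (h/2)·k1); y_{n+1} = y_n + h·k2.
x=1.000000, y=0.400000:
  k1 = f(1.000000, 0.400000) = -0.372000
  k2 = f(1.115000, 0.357220) = -0.370419
  y ← 0.400000 + 0.23·(-0.370419) = 0.314804
y(1.23) ≈ 0.3148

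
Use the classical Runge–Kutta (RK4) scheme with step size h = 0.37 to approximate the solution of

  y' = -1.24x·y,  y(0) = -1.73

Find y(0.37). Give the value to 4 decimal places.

RK4: k1 = f(x_n, y_n); k2 = f(x_n + h/2, y_n + (h/2)·k1); k3 = f(x_n + h/2, y_n + (h/2)·k2); k4 = f(x_n + h, y_n + h·k3); y_{n+1} = y_n + (h/6)·(k1 + 2k2 + 2k3 + k4).
x=0.000000, y=-1.730000:
  k1 = f(0.000000, -1.730000) = 0.000000
  k2 = f(0.185000, -1.730000) = 0.396862
  k3 = f(0.185000, -1.656581) = 0.380020
  k4 = f(0.370000, -1.589393) = 0.729213
  y ← -1.730000 + (0.37/6)·(k1 + 2k2 + 2k3 + k4) = -1.589216
y(0.37) ≈ -1.5892

-1.5892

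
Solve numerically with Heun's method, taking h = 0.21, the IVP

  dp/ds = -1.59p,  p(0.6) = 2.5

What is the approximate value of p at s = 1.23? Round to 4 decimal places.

Heun: k1 = f(s_n, p_n); k2 = f(s_n + h, p_n + h·k1); p_{n+1} = p_n + (h/2)·(k1 + k2).
s=0.600000, p=2.500000:
  k1 = f(0.600000, 2.500000) = -3.975000
  k2 = f(0.810000, 1.665250) = -2.647747
  p ← 2.500000 + (0.21/2)·(-3.975000 + (-2.647747)) = 1.804612
s=0.810000, p=1.804612:
  k1 = f(0.810000, 1.804612) = -2.869332
  k2 = f(1.020000, 1.202052) = -1.911262
  p ← 1.804612 + (0.21/2)·(-2.869332 + (-1.911262)) = 1.302649
s=1.020000, p=1.302649:
  k1 = f(1.020000, 1.302649) = -2.071212
  k2 = f(1.230000, 0.867695) = -1.379634
  p ← 1.302649 + (0.21/2)·(-2.071212 + (-1.379634)) = 0.940310
p(1.23) ≈ 0.9403

0.9403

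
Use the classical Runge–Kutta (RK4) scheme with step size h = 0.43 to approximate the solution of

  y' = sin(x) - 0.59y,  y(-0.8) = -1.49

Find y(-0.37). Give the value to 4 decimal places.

RK4: k1 = f(x_n, y_n); k2 = f(x_n + h/2, y_n + (h/2)·k1); k3 = f(x_n + h/2, y_n + (h/2)·k2); k4 = f(x_n + h, y_n + h·k3); y_{n+1} = y_n + (h/6)·(k1 + 2k2 + 2k3 + k4).
x=-0.800000, y=-1.490000:
  k1 = f(-0.800000, -1.490000) = 0.161744
  k2 = f(-0.585000, -1.455225) = 0.306383
  k3 = f(-0.585000, -1.424128) = 0.288036
  k4 = f(-0.370000, -1.366145) = 0.444410
  y ← -1.490000 + (0.43/6)·(k1 + 2k2 + 2k3 + k4) = -1.361359
y(-0.37) ≈ -1.3614

-1.3614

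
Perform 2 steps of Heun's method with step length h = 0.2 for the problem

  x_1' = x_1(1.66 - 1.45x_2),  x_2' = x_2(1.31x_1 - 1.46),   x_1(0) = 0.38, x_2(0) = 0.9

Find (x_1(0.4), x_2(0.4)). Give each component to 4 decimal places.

0.4785, 0.6262

Heun on (x_1,x_2): k1 = f(t_n, state_n); k2 = f(t_n + h, state_n + h·k1); state_{n+1} = state_n + (h/2)·(k1 + k2).
0.000000: (0.380000, 0.900000)
  k1 = (0.134900, -0.865980)
  predictor → (0.406980, 0.726804)
  k2 = (0.246684, -0.673643)
  → (0.418158, 0.746038)
0.200000: (0.418158, 0.746038)
  k1 = (0.241798, -0.680545)
  predictor → (0.466518, 0.609929)
  k2 = (0.361833, -0.517745)
  → (0.478522, 0.626209)
(x_1(0.4), x_2(0.4)) ≈ (0.4785, 0.6262)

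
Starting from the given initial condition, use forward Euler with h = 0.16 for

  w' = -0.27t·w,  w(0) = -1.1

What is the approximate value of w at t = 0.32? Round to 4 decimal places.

-1.0924

Euler: w_{n+1} = w_n + h·f(t_n, w_n).
t=0.000000, w=-1.100000: f=0.000000 → w ← -1.100000 + 0.16·0.000000 = -1.100000
t=0.160000, w=-1.100000: f=0.047520 → w ← -1.100000 + 0.16·0.047520 = -1.092397
w(0.32) ≈ -1.0924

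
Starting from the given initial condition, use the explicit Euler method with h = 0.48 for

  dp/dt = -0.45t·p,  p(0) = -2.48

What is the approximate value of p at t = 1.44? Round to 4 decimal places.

-1.7619

Euler: p_{n+1} = p_n + h·f(t_n, p_n).
t=0.000000, p=-2.480000: f=0.000000 → p ← -2.480000 + 0.48·0.000000 = -2.480000
t=0.480000, p=-2.480000: f=0.535680 → p ← -2.480000 + 0.48·0.535680 = -2.222874
t=0.960000, p=-2.222874: f=0.960281 → p ← -2.222874 + 0.48·0.960281 = -1.761939
p(1.44) ≈ -1.7619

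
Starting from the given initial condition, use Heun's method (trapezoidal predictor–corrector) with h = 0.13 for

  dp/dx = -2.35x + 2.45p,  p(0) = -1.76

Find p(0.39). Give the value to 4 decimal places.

-4.7573

Heun: k1 = f(x_n, p_n); k2 = f(x_n + h, p_n + h·k1); p_{n+1} = p_n + (h/2)·(k1 + k2).
x=0.000000, p=-1.760000:
  k1 = f(0.000000, -1.760000) = -4.312000
  k2 = f(0.130000, -2.320560) = -5.990872
  p ← -1.760000 + (0.13/2)·(-4.312000 + (-5.990872)) = -2.429687
x=0.130000, p=-2.429687:
  k1 = f(0.130000, -2.429687) = -6.258232
  k2 = f(0.260000, -3.243257) = -8.556979
  p ← -2.429687 + (0.13/2)·(-6.258232 + (-8.556979)) = -3.392675
x=0.260000, p=-3.392675:
  k1 = f(0.260000, -3.392675) = -8.923055
  k2 = f(0.390000, -4.552673) = -12.070548
  p ← -3.392675 + (0.13/2)·(-8.923055 + (-12.070548)) = -4.757260
p(0.39) ≈ -4.7573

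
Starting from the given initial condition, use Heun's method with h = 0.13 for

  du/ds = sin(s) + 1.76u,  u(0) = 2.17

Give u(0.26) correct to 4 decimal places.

3.4553

Heun: k1 = f(s_n, u_n); k2 = f(s_n + h, u_n + h·k1); u_{n+1} = u_n + (h/2)·(k1 + k2).
s=0.000000, u=2.170000:
  k1 = f(0.000000, 2.170000) = 3.819200
  k2 = f(0.130000, 2.666496) = 4.822667
  u ← 2.170000 + (0.13/2)·(3.819200 + 4.822667) = 2.731721
s=0.130000, u=2.731721:
  k1 = f(0.130000, 2.731721) = 4.937464
  k2 = f(0.260000, 3.373592) = 6.194602
  u ← 2.731721 + (0.13/2)·(4.937464 + 6.194602) = 3.455306
u(0.26) ≈ 3.4553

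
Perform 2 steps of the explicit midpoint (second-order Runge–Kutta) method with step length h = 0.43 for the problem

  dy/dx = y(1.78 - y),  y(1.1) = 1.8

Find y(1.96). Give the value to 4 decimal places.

Midpoint: k1 = f(x_n, y_n); k2 = f(x_n + h/2, y_n + (h/2)·k1); y_{n+1} = y_n + h·k2.
x=1.100000, y=1.800000:
  k1 = f(1.100000, 1.800000) = -0.036000
  k2 = f(1.315000, 1.792260) = -0.021973
  y ← 1.800000 + 0.43·(-0.021973) = 1.790552
x=1.530000, y=1.790552:
  k1 = f(1.530000, 1.790552) = -0.018893
  k2 = f(1.745000, 1.786490) = -0.011594
  y ← 1.790552 + 0.43·(-0.011594) = 1.785566
y(1.96) ≈ 1.7856

1.7856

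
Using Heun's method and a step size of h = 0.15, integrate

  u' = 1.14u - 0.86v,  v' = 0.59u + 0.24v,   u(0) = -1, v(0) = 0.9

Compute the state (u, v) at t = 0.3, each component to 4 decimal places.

Heun on (u,v): k1 = f(t_n, state_n); k2 = f(t_n + h, state_n + h·k1); state_{n+1} = state_n + (h/2)·(k1 + k2).
0.000000: (-1.000000, 0.900000)
  k1 = (-1.914000, -0.374000)
  predictor → (-1.287100, 0.843900)
  k2 = (-2.193048, -0.556853)
  → (-1.308029, 0.830186)
0.150000: (-1.308029, 0.830186)
  k1 = (-2.205113, -0.572492)
  predictor → (-1.638795, 0.744312)
  k2 = (-2.508335, -0.788254)
  → (-1.661537, 0.728130)
(u(0.3), v(0.3)) ≈ (-1.6615, 0.7281)

-1.6615, 0.7281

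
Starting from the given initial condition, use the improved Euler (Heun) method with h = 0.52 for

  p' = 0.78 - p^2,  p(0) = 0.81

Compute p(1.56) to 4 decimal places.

Heun: k1 = f(t_n, p_n); k2 = f(t_n + h, p_n + h·k1); p_{n+1} = p_n + (h/2)·(k1 + k2).
t=0.000000, p=0.810000:
  k1 = f(0.000000, 0.810000) = 0.123900
  k2 = f(0.520000, 0.874428) = 0.015376
  p ← 0.810000 + (0.52/2)·(0.123900 + 0.015376) = 0.846212
t=0.520000, p=0.846212:
  k1 = f(0.520000, 0.846212) = 0.063926
  k2 = f(1.040000, 0.879453) = 0.006562
  p ← 0.846212 + (0.52/2)·(0.063926 + 0.006562) = 0.864539
t=1.040000, p=0.864539:
  k1 = f(1.040000, 0.864539) = 0.032573
  k2 = f(1.560000, 0.881477) = 0.002999
  p ← 0.864539 + (0.52/2)·(0.032573 + 0.002999) = 0.873787
p(1.56) ≈ 0.8738

0.8738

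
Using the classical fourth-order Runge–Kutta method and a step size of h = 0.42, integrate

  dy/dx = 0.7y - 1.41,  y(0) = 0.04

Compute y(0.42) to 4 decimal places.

RK4: k1 = f(x_n, y_n); k2 = f(x_n + h/2, y_n + (h/2)·k1); k3 = f(x_n + h/2, y_n + (h/2)·k2); k4 = f(x_n + h, y_n + h·k3); y_{n+1} = y_n + (h/6)·(k1 + 2k2 + 2k3 + k4).
x=0.000000, y=0.040000:
  k1 = f(0.000000, 0.040000) = -1.382000
  k2 = f(0.210000, -0.250220) = -1.585154
  k3 = f(0.210000, -0.292882) = -1.615018
  k4 = f(0.420000, -0.638307) = -1.856815
  y ← 0.040000 + (0.42/6)·(k1 + 2k2 + 2k3 + k4) = -0.634741
y(0.42) ≈ -0.6347

-0.6347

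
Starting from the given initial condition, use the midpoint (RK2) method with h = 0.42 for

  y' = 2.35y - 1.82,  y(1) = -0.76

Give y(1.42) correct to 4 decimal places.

Midpoint: k1 = f(x_n, y_n); k2 = f(x_n + h/2, y_n + (h/2)·k1); y_{n+1} = y_n + h·k2.
x=1.000000, y=-0.760000:
  k1 = f(1.000000, -0.760000) = -3.606000
  k2 = f(1.210000, -1.517260) = -5.385561
  y ← -0.760000 + 0.42·(-5.385561) = -3.021936
y(1.42) ≈ -3.0219

-3.0219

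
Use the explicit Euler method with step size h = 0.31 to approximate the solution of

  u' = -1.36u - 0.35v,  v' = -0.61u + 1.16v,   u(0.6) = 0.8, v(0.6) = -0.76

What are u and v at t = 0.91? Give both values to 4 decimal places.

0.5452, -1.1846

Euler on (u,v): u_{n+1} = u_n + h·u', v_{n+1} = v_n + h·v'.
0.600000: (0.800000, -0.760000); f=(-0.822000, -1.369600) → (0.545180, -1.184576)
(u(0.91), v(0.91)) ≈ (0.5452, -1.1846)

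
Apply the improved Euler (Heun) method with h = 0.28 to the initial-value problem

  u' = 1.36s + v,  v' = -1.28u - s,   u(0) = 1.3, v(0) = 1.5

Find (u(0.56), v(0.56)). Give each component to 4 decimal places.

2.0288, 0.1246

Heun on (u,v): k1 = f(s_n, state_n); k2 = f(s_n + h, state_n + h·k1); state_{n+1} = state_n + (h/2)·(k1 + k2).
0.000000: (1.300000, 1.500000)
  k1 = (1.500000, -1.664000)
  predictor → (1.720000, 1.034080)
  k2 = (1.414880, -2.481600)
  → (1.708083, 0.919616)
0.280000: (1.708083, 0.919616)
  k1 = (1.300416, -2.466346)
  predictor → (2.072200, 0.229039)
  k2 = (0.990639, -3.212416)
  → (2.028831, 0.124589)
(u(0.56), v(0.56)) ≈ (2.0288, 0.1246)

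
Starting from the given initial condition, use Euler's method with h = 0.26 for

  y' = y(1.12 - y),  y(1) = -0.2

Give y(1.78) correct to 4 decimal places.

-0.5069

Euler: y_{n+1} = y_n + h·f(t_n, y_n).
t=1.000000, y=-0.200000: f=-0.264000 → y ← -0.200000 + 0.26·(-0.264000) = -0.268640
t=1.260000, y=-0.268640: f=-0.373044 → y ← -0.268640 + 0.26·(-0.373044) = -0.365632
t=1.520000, y=-0.365632: f=-0.543194 → y ← -0.365632 + 0.26·(-0.543194) = -0.506862
y(1.78) ≈ -0.5069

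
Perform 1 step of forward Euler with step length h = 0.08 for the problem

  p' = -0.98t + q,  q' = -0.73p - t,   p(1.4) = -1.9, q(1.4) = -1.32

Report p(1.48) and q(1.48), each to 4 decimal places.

Euler on (p,q): p_{n+1} = p_n + h·p', q_{n+1} = q_n + h·q'.
1.400000: (-1.900000, -1.320000); f=(-2.692000, -0.013000) → (-2.115360, -1.321040)
(p(1.48), q(1.48)) ≈ (-2.1154, -1.3210)

-2.1154, -1.3210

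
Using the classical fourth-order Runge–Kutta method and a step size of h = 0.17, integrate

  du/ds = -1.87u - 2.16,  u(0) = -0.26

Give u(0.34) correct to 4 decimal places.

RK4: k1 = f(s_n, u_n); k2 = f(s_n + h/2, u_n + (h/2)·k1); k3 = f(s_n + h/2, u_n + (h/2)·k2); k4 = f(s_n + h, u_n + h·k3); u_{n+1} = u_n + (h/6)·(k1 + 2k2 + 2k3 + k4).
s=0.000000, u=-0.260000:
  k1 = f(0.000000, -0.260000) = -1.673800
  k2 = f(0.085000, -0.402273) = -1.407749
  k3 = f(0.085000, -0.379659) = -1.450038
  k4 = f(0.170000, -0.506506) = -1.212833
  u ← -0.260000 + (0.17/6)·(k1 + 2k2 + 2k3 + k4) = -0.503729
s=0.170000, u=-0.503729:
  k1 = f(0.170000, -0.503729) = -1.218026
  k2 = f(0.255000, -0.607261) = -1.024421
  k3 = f(0.255000, -0.590805) = -1.055195
  k4 = f(0.340000, -0.683112) = -0.882580
  u ← -0.503729 + (0.17/6)·(k1 + 2k2 + 2k3 + k4) = -0.681091
u(0.34) ≈ -0.6811

-0.6811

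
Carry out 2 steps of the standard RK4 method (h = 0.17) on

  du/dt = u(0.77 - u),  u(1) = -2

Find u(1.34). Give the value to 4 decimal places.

RK4: k1 = f(t_n, u_n); k2 = f(t_n + h/2, u_n + (h/2)·k1); k3 = f(t_n + h/2, u_n + (h/2)·k2); k4 = f(t_n + h, u_n + h·k3); u_{n+1} = u_n + (h/6)·(k1 + 2k2 + 2k3 + k4).
t=1.000000, u=-2.000000:
  k1 = f(1.000000, -2.000000) = -5.540000
  k2 = f(1.085000, -2.470900) = -8.007940
  k3 = f(1.085000, -2.680675) = -9.250137
  k4 = f(1.170000, -3.572523) = -15.513766
  u ← -2.000000 + (0.17/6)·(k1 + 2k2 + 2k3 + k4) = -3.574481
t=1.170000, u=-3.574481:
  k1 = f(1.170000, -3.574481) = -15.529266
  k2 = f(1.255000, -4.894469) = -27.724564
  k3 = f(1.255000, -5.931069) = -39.744503
  k4 = f(1.340000, -10.331047) = -114.685431
  u ← -3.574481 + (0.17/6)·(k1 + 2k2 + 2k3 + k4) = -11.087145
u(1.34) ≈ -11.0871

-11.0871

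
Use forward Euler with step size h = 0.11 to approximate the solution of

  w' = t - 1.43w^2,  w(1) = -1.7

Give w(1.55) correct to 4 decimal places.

-9.4693

Euler: w_{n+1} = w_n + h·f(t_n, w_n).
t=1.000000, w=-1.700000: f=-3.132700 → w ← -1.700000 + 0.11·(-3.132700) = -2.044597
t=1.110000, w=-2.044597: f=-4.867939 → w ← -2.044597 + 0.11·(-4.867939) = -2.580070
t=1.220000, w=-2.580070: f=-8.299171 → w ← -2.580070 + 0.11·(-8.299171) = -3.492979
t=1.330000, w=-3.492979: f=-16.117291 → w ← -3.492979 + 0.11·(-16.117291) = -5.265881
t=1.440000, w=-5.265881: f=-38.213190 → w ← -5.265881 + 0.11·(-38.213190) = -9.469332
w(1.55) ≈ -9.4693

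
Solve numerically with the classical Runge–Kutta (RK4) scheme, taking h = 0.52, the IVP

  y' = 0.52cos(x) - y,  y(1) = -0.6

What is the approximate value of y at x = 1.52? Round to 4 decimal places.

RK4: k1 = f(x_n, y_n); k2 = f(x_n + h/2, y_n + (h/2)·k1); k3 = f(x_n + h/2, y_n + (h/2)·k2); k4 = f(x_n + h, y_n + h·k3); y_{n+1} = y_n + (h/6)·(k1 + 2k2 + 2k3 + k4).
x=1.000000, y=-0.600000:
  k1 = f(1.000000, -0.600000) = 0.880957
  k2 = f(1.260000, -0.370951) = 0.529976
  k3 = f(1.260000, -0.462206) = 0.621231
  k4 = f(1.520000, -0.276960) = 0.303363
  y ← -0.600000 + (0.52/6)·(k1 + 2k2 + 2k3 + k4) = -0.297816
y(1.52) ≈ -0.2978

-0.2978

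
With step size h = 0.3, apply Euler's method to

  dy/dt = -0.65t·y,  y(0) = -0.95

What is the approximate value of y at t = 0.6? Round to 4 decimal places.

Euler: y_{n+1} = y_n + h·f(t_n, y_n).
t=0.000000, y=-0.950000: f=0.000000 → y ← -0.950000 + 0.3·0.000000 = -0.950000
t=0.300000, y=-0.950000: f=0.185250 → y ← -0.950000 + 0.3·0.185250 = -0.894425
y(0.6) ≈ -0.8944

-0.8944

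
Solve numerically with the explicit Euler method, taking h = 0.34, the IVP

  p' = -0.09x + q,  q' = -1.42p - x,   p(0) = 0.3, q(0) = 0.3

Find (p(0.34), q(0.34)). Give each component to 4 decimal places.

0.4020, 0.1552

Euler on (p,q): p_{n+1} = p_n + h·p', q_{n+1} = q_n + h·q'.
0.000000: (0.300000, 0.300000); f=(0.300000, -0.426000) → (0.402000, 0.155160)
(p(0.34), q(0.34)) ≈ (0.4020, 0.1552)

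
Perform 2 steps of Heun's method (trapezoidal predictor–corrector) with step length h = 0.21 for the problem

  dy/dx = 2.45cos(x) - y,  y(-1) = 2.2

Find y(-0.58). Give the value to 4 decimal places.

2.0452

Heun: k1 = f(x_n, y_n); k2 = f(x_n + h, y_n + h·k1); y_{n+1} = y_n + (h/2)·(k1 + k2).
x=-1.000000, y=2.200000:
  k1 = f(-1.000000, 2.200000) = -0.876259
  k2 = f(-0.790000, 2.015986) = -0.291565
  y ← 2.200000 + (0.21/2)·(-0.876259 + (-0.291565)) = 2.077378
x=-0.790000, y=2.077378:
  k1 = f(-0.790000, 2.077378) = -0.352957
  k2 = f(-0.580000, 2.003257) = 0.046076
  y ← 2.077378 + (0.21/2)·(-0.352957 + 0.046076) = 2.045156
y(-0.58) ≈ 2.0452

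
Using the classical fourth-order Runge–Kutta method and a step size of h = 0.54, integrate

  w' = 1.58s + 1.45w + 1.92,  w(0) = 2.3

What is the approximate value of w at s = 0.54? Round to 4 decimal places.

RK4: k1 = f(s_n, w_n); k2 = f(s_n + h/2, w_n + (h/2)·k1); k3 = f(s_n + h/2, w_n + (h/2)·k2); k4 = f(s_n + h, w_n + h·k3); w_{n+1} = w_n + (h/6)·(k1 + 2k2 + 2k3 + k4).
s=0.000000, w=2.300000:
  k1 = f(0.000000, 2.300000) = 5.255000
  k2 = f(0.270000, 3.718850) = 7.738932
  k3 = f(0.270000, 4.389512) = 8.711392
  k4 = f(0.540000, 7.004152) = 12.929220
  w ← 2.300000 + (0.54/6)·(k1 + 2k2 + 2k3 + k4) = 6.897638
w(0.54) ≈ 6.8976

6.8976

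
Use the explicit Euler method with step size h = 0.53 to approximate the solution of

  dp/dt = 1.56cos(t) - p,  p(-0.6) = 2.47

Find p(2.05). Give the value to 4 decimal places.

0.5944

Euler: p_{n+1} = p_n + h·f(t_n, p_n).
t=-0.600000, p=2.470000: f=-1.182476 → p ← 2.470000 + 0.53·(-1.182476) = 1.843287
t=-0.070000, p=1.843287: f=-0.287108 → p ← 1.843287 + 0.53·(-0.287108) = 1.691120
t=0.460000, p=1.691120: f=-0.293278 → p ← 1.691120 + 0.53·(-0.293278) = 1.535683
t=0.990000, p=1.535683: f=-0.679727 → p ← 1.535683 + 0.53·(-0.679727) = 1.175428
t=1.520000, p=1.175428: f=-1.096219 → p ← 1.175428 + 0.53·(-1.096219) = 0.594431
p(2.05) ≈ 0.5944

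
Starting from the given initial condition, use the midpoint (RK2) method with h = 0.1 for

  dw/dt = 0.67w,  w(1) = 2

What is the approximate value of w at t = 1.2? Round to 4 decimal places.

Midpoint: k1 = f(t_n, w_n); k2 = f(t_n + h/2, w_n + (h/2)·k1); w_{n+1} = w_n + h·k2.
t=1.000000, w=2.000000:
  k1 = f(1.000000, 2.000000) = 1.340000
  k2 = f(1.050000, 2.067000) = 1.384890
  w ← 2.000000 + 0.1·1.384890 = 2.138489
t=1.100000, w=2.138489:
  k1 = f(1.100000, 2.138489) = 1.432788
  k2 = f(1.150000, 2.210128) = 1.480786
  w ← 2.138489 + 0.1·1.480786 = 2.286568
w(1.2) ≈ 2.2866

2.2866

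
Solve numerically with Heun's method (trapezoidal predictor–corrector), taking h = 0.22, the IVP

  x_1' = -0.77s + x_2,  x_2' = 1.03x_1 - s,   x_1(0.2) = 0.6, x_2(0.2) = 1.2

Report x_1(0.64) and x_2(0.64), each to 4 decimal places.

Heun on (x_1,x_2): k1 = f(s_n, state_n); k2 = f(s_n + h, state_n + h·k1); state_{n+1} = state_n + (h/2)·(k1 + k2).
0.200000: (0.600000, 1.200000)
  k1 = (1.046000, 0.418000)
  predictor → (0.830120, 1.291960)
  k2 = (0.968560, 0.435024)
  → (0.821602, 1.293833)
0.420000: (0.821602, 1.293833)
  k1 = (0.970433, 0.426250)
  predictor → (1.035097, 1.387608)
  k2 = (0.894808, 0.426150)
  → (1.026778, 1.387597)
(x_1(0.64), x_2(0.64)) ≈ (1.0268, 1.3876)

1.0268, 1.3876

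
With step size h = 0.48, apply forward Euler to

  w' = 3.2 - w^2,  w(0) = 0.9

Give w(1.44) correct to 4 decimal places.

1.9221

Euler: w_{n+1} = w_n + h·f(t_n, w_n).
t=0.000000, w=0.900000: f=2.390000 → w ← 0.900000 + 0.48·2.390000 = 2.047200
t=0.480000, w=2.047200: f=-0.991028 → w ← 2.047200 + 0.48·(-0.991028) = 1.571507
t=0.960000, w=1.571507: f=0.730367 → w ← 1.571507 + 0.48·0.730367 = 1.922083
w(1.44) ≈ 1.9221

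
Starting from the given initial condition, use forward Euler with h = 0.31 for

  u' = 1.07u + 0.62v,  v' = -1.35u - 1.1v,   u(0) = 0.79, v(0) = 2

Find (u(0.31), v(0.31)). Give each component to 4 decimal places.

1.4364, 0.9874

Euler on (u,v): u_{n+1} = u_n + h·u', v_{n+1} = v_n + h·v'.
0.000000: (0.790000, 2.000000); f=(2.085300, -3.266500) → (1.436443, 0.987385)
(u(0.31), v(0.31)) ≈ (1.4364, 0.9874)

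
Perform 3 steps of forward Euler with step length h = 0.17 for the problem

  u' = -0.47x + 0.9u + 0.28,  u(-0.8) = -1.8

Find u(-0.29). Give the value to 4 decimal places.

Euler: u_{n+1} = u_n + h·f(x_n, u_n).
x=-0.800000, u=-1.800000: f=-0.964000 → u ← -1.800000 + 0.17·(-0.964000) = -1.963880
x=-0.630000, u=-1.963880: f=-1.191392 → u ← -1.963880 + 0.17·(-1.191392) = -2.166417
x=-0.460000, u=-2.166417: f=-1.453575 → u ← -2.166417 + 0.17·(-1.453575) = -2.413524
u(-0.29) ≈ -2.4135

-2.4135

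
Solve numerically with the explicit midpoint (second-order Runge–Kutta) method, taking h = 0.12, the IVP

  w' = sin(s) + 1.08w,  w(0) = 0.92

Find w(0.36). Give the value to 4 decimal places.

1.4280

Midpoint: k1 = f(s_n, w_n); k2 = f(s_n + h/2, w_n + (h/2)·k1); w_{n+1} = w_n + h·k2.
s=0.000000, w=0.920000:
  k1 = f(0.000000, 0.920000) = 0.993600
  k2 = f(0.060000, 0.979616) = 1.117949
  w ← 0.920000 + 0.12·1.117949 = 1.054154
s=0.120000, w=1.054154:
  k1 = f(0.120000, 1.054154) = 1.258198
  k2 = f(0.180000, 1.129646) = 1.399047
  w ← 1.054154 + 0.12·1.399047 = 1.222040
s=0.240000, w=1.222040:
  k1 = f(0.240000, 1.222040) = 1.557505
  k2 = f(0.300000, 1.315490) = 1.716249
  w ← 1.222040 + 0.12·1.716249 = 1.427989
w(0.36) ≈ 1.4280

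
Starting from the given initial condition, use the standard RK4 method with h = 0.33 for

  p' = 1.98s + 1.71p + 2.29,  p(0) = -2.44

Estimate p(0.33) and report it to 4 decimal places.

-3.1431

RK4: k1 = f(s_n, p_n); k2 = f(s_n + h/2, p_n + (h/2)·k1); k3 = f(s_n + h/2, p_n + (h/2)·k2); k4 = f(s_n + h, p_n + h·k3); p_{n+1} = p_n + (h/6)·(k1 + 2k2 + 2k3 + k4).
s=0.000000, p=-2.440000:
  k1 = f(0.000000, -2.440000) = -1.882400
  k2 = f(0.165000, -2.750596) = -2.086819
  k3 = f(0.165000, -2.784325) = -2.144496
  k4 = f(0.330000, -3.147684) = -2.439139
  p ← -2.440000 + (0.33/6)·(k1 + 2k2 + 2k3 + k4) = -3.143129
p(0.33) ≈ -3.1431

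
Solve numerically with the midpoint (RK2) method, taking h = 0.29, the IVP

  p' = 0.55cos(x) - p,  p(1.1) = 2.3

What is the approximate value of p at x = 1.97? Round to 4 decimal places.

0.9648

Midpoint: k1 = f(x_n, p_n); k2 = f(x_n + h/2, p_n + (h/2)·k1); p_{n+1} = p_n + h·k2.
x=1.100000, p=2.300000:
  k1 = f(1.100000, 2.300000) = -2.050522
  k2 = f(1.245000, 2.002674) = -1.826639
  p ← 2.300000 + 0.29·(-1.826639) = 1.770275
x=1.390000, p=1.770275:
  k1 = f(1.390000, 1.770275) = -1.671377
  k2 = f(1.535000, 1.527925) = -1.508241
  p ← 1.770275 + 0.29·(-1.508241) = 1.332885
x=1.680000, p=1.332885:
  k1 = f(1.680000, 1.332885) = -1.392827
  k2 = f(1.825000, 1.130925) = -1.269236
  p ← 1.332885 + 0.29·(-1.269236) = 0.964806
p(1.97) ≈ 0.9648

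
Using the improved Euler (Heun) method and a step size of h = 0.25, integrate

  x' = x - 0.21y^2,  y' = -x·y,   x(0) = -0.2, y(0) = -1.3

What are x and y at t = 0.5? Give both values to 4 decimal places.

-0.5858, -1.5576

Heun on (x,y): k1 = f(t_n, state_n); k2 = f(t_n + h, state_n + h·k1); state_{n+1} = state_n + (h/2)·(k1 + k2).
0.000000: (-0.200000, -1.300000)
  k1 = (-0.554900, -0.260000)
  predictor → (-0.338725, -1.365000)
  k2 = (-0.730002, -0.462360)
  → (-0.360613, -1.390295)
0.250000: (-0.360613, -1.390295)
  k1 = (-0.766526, -0.501358)
  predictor → (-0.552244, -1.515634)
  k2 = (-1.034645, -0.837000)
  → (-0.585759, -1.557590)
(x(0.5), y(0.5)) ≈ (-0.5858, -1.5576)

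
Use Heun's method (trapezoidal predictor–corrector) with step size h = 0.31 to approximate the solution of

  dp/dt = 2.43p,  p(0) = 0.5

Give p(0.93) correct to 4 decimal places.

Heun: k1 = f(t_n, p_n); k2 = f(t_n + h, p_n + h·k1); p_{n+1} = p_n + (h/2)·(k1 + k2).
t=0.000000, p=0.500000:
  k1 = f(0.000000, 0.500000) = 1.215000
  k2 = f(0.310000, 0.876650) = 2.130260
  p ← 0.500000 + (0.31/2)·(1.215000 + 2.130260) = 1.018515
t=0.310000, p=1.018515:
  k1 = f(0.310000, 1.018515) = 2.474992
  k2 = f(0.620000, 1.785763) = 4.339403
  p ← 1.018515 + (0.31/2)·(2.474992 + 4.339403) = 2.074747
t=0.620000, p=2.074747:
  k1 = f(0.620000, 2.074747) = 5.041634
  k2 = f(0.930000, 3.637653) = 8.839497
  p ← 2.074747 + (0.31/2)·(5.041634 + 8.839497) = 4.226322
p(0.93) ≈ 4.2263

4.2263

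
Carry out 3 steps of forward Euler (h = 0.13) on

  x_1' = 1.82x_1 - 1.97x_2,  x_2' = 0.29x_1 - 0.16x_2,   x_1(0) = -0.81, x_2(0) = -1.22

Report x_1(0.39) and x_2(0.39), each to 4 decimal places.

-0.3520, -1.2205

Euler on (x_1,x_2): x_1_{n+1} = x_1_n + h·x_1', x_2_{n+1} = x_2_n + h·x_2'.
0.000000: (-0.810000, -1.220000); f=(0.929200, -0.039700) → (-0.689204, -1.225161)
0.130000: (-0.689204, -1.225161); f=(1.159216, -0.003843) → (-0.538506, -1.225661)
0.260000: (-0.538506, -1.225661); f=(1.434471, 0.039939) → (-0.352025, -1.220469)
(x_1(0.39), x_2(0.39)) ≈ (-0.3520, -1.2205)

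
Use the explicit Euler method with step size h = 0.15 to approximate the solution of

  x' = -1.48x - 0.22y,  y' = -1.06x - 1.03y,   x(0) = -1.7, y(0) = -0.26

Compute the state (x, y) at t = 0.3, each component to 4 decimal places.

Euler on (x,y): x_{n+1} = x_n + h·x', y_{n+1} = y_n + h·y'.
0.000000: (-1.700000, -0.260000); f=(2.573200, 2.069800) → (-1.314020, 0.050470)
0.150000: (-1.314020, 0.050470); f=(1.933646, 1.340877) → (-1.023973, 0.251602)
(x(0.3), y(0.3)) ≈ (-1.0240, 0.2516)

-1.0240, 0.2516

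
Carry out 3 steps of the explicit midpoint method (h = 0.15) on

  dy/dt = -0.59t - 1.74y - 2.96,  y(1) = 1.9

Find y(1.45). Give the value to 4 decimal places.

-0.2676

Midpoint: k1 = f(t_n, y_n); k2 = f(t_n + h/2, y_n + (h/2)·k1); y_{n+1} = y_n + h·k2.
t=1.000000, y=1.900000:
  k1 = f(1.000000, 1.900000) = -6.856000
  k2 = f(1.075000, 1.385800) = -6.005542
  y ← 1.900000 + 0.15·(-6.005542) = 0.999169
t=1.150000, y=0.999169:
  k1 = f(1.150000, 0.999169) = -5.377054
  k2 = f(1.225000, 0.595890) = -4.719598
  y ← 0.999169 + 0.15·(-4.719598) = 0.291229
t=1.300000, y=0.291229:
  k1 = f(1.300000, 0.291229) = -4.233738
  k2 = f(1.375000, -0.026301) = -3.725486
  y ← 0.291229 + 0.15·(-3.725486) = -0.267594
y(1.45) ≈ -0.2676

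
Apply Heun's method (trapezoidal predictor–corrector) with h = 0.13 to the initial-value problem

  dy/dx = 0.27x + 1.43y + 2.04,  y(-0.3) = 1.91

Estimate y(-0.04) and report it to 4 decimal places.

Heun: k1 = f(x_n, y_n); k2 = f(x_n + h, y_n + h·k1); y_{n+1} = y_n + (h/2)·(k1 + k2).
x=-0.300000, y=1.910000:
  k1 = f(-0.300000, 1.910000) = 4.690300
  k2 = f(-0.170000, 2.519739) = 5.597327
  y ← 1.910000 + (0.13/2)·(4.690300 + 5.597327) = 2.578696
x=-0.170000, y=2.578696:
  k1 = f(-0.170000, 2.578696) = 5.681635
  k2 = f(-0.040000, 3.317308) = 6.772951
  y ← 2.578696 + (0.13/2)·(5.681635 + 6.772951) = 3.388244
y(-0.04) ≈ 3.3882

3.3882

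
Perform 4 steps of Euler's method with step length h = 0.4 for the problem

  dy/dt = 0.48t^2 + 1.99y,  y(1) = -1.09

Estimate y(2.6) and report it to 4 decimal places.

-6.9683

Euler: y_{n+1} = y_n + h·f(t_n, y_n).
t=1.000000, y=-1.090000: f=-1.689100 → y ← -1.090000 + 0.4·(-1.689100) = -1.765640
t=1.400000, y=-1.765640: f=-2.572824 → y ← -1.765640 + 0.4·(-2.572824) = -2.794769
t=1.800000, y=-2.794769: f=-4.006391 → y ← -2.794769 + 0.4·(-4.006391) = -4.397326
t=2.200000, y=-4.397326: f=-6.427479 → y ← -4.397326 + 0.4·(-6.427479) = -6.968317
y(2.6) ≈ -6.9683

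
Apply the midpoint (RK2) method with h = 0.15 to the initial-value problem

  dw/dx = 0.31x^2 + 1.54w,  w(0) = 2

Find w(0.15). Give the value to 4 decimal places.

Midpoint: k1 = f(x_n, w_n); k2 = f(x_n + h/2, w_n + (h/2)·k1); w_{n+1} = w_n + h·k2.
x=0.000000, w=2.000000:
  k1 = f(0.000000, 2.000000) = 3.080000
  k2 = f(0.075000, 2.231000) = 3.437484
  w ← 2.000000 + 0.15·3.437484 = 2.515623
w(0.15) ≈ 2.5156

2.5156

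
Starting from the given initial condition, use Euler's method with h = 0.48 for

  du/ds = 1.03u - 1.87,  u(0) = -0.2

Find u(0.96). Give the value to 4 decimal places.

-2.6856

Euler: u_{n+1} = u_n + h·f(s_n, u_n).
s=0.000000, u=-0.200000: f=-2.076000 → u ← -0.200000 + 0.48·(-2.076000) = -1.196480
s=0.480000, u=-1.196480: f=-3.102374 → u ← -1.196480 + 0.48·(-3.102374) = -2.685620
u(0.96) ≈ -2.6856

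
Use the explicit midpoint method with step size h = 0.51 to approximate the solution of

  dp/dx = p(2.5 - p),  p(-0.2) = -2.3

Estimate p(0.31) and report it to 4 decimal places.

-22.1662

Midpoint: k1 = f(x_n, p_n); k2 = f(x_n + h/2, p_n + (h/2)·k1); p_{n+1} = p_n + h·k2.
x=-0.200000, p=-2.300000:
  k1 = f(-0.200000, -2.300000) = -11.040000
  k2 = f(0.055000, -5.115200) = -38.953271
  p ← -2.300000 + 0.51·(-38.953271) = -22.166168
p(0.31) ≈ -22.1662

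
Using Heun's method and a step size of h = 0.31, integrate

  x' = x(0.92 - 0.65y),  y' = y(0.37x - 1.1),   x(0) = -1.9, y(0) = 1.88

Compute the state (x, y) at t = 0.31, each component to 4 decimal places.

Heun on (x,y): k1 = f(t_n, state_n); k2 = f(t_n + h, state_n + h·k1); state_{n+1} = state_n + (h/2)·(k1 + k2).
0.000000: (-1.900000, 1.880000)
  k1 = (0.573800, -3.389640)
  predictor → (-1.722122, 0.829212)
  k2 = (-0.656150, -1.440494)
  → (-1.912764, 1.131329)
(x(0.31), y(0.31)) ≈ (-1.9128, 1.1313)

-1.9128, 1.1313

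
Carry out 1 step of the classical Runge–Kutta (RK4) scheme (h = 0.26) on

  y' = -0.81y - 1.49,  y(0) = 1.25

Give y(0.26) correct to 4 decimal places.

0.6633

RK4: k1 = f(x_n, y_n); k2 = f(x_n + h/2, y_n + (h/2)·k1); k3 = f(x_n + h/2, y_n + (h/2)·k2); k4 = f(x_n + h, y_n + h·k3); y_{n+1} = y_n + (h/6)·(k1 + 2k2 + 2k3 + k4).
x=0.000000, y=1.250000:
  k1 = f(0.000000, 1.250000) = -2.502500
  k2 = f(0.130000, 0.924675) = -2.238987
  k3 = f(0.130000, 0.958932) = -2.266735
  k4 = f(0.260000, 0.660649) = -2.025126
  y ← 1.250000 + (0.26/6)·(k1 + 2k2 + 2k3 + k4) = 0.663307
y(0.26) ≈ 0.6633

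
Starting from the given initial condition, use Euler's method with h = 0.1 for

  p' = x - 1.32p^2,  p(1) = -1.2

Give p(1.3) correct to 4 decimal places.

-1.5384

Euler: p_{n+1} = p_n + h·f(x_n, p_n).
x=1.000000, p=-1.200000: f=-0.900800 → p ← -1.200000 + 0.1·(-0.900800) = -1.290080
x=1.100000, p=-1.290080: f=-1.096884 → p ← -1.290080 + 0.1·(-1.096884) = -1.399768
x=1.200000, p=-1.399768: f=-1.386344 → p ← -1.399768 + 0.1·(-1.386344) = -1.538403
p(1.3) ≈ -1.5384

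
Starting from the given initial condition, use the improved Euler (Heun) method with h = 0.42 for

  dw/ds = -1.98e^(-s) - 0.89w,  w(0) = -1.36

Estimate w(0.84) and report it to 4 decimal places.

Heun: k1 = f(s_n, w_n); k2 = f(s_n + h, w_n + h·k1); w_{n+1} = w_n + (h/2)·(k1 + k2).
s=0.000000, w=-1.360000:
  k1 = f(0.000000, -1.360000) = -0.769600
  k2 = f(0.420000, -1.683232) = 0.197124
  w ← -1.360000 + (0.42/2)·(-0.769600 + 0.197124) = -1.480220
s=0.420000, w=-1.480220:
  k1 = f(0.420000, -1.480220) = 0.016443
  k2 = f(0.840000, -1.473314) = 0.456463
  w ← -1.480220 + (0.42/2)·(0.016443 + 0.456463) = -1.380910
w(0.84) ≈ -1.3809

-1.3809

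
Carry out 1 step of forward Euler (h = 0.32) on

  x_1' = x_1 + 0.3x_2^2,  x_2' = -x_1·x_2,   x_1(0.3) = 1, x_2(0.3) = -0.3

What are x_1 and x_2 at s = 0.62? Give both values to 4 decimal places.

1.3286, -0.2040

Euler on (x_1,x_2): x_1_{n+1} = x_1_n + h·x_1', x_2_{n+1} = x_2_n + h·x_2'.
0.300000: (1.000000, -0.300000); f=(1.027000, 0.300000) → (1.328640, -0.204000)
(x_1(0.62), x_2(0.62)) ≈ (1.3286, -0.2040)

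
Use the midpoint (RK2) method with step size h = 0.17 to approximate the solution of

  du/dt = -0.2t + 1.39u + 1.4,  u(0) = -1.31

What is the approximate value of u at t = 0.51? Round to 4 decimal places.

Midpoint: k1 = f(t_n, u_n); k2 = f(t_n + h/2, u_n + (h/2)·k1); u_{n+1} = u_n + h·k2.
t=0.000000, u=-1.310000:
  k1 = f(0.000000, -1.310000) = -0.420900
  k2 = f(0.085000, -1.345777) = -0.487629
  u ← -1.310000 + 0.17·(-0.487629) = -1.392897
t=0.170000, u=-1.392897:
  k1 = f(0.170000, -1.392897) = -0.570127
  k2 = f(0.255000, -1.441358) = -0.654487
  u ← -1.392897 + 0.17·(-0.654487) = -1.504160
t=0.340000, u=-1.504160:
  k1 = f(0.340000, -1.504160) = -0.758782
  k2 = f(0.425000, -1.568656) = -0.865432
  u ← -1.504160 + 0.17·(-0.865432) = -1.651283
u(0.51) ≈ -1.6513

-1.6513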